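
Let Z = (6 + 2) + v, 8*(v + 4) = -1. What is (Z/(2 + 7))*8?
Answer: 31/9 ≈ 3.4444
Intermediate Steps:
v = -33/8 (v = -4 + (⅛)*(-1) = -4 - ⅛ = -33/8 ≈ -4.1250)
Z = 31/8 (Z = (6 + 2) - 33/8 = 8 - 33/8 = 31/8 ≈ 3.8750)
(Z/(2 + 7))*8 = ((31/8)/(2 + 7))*8 = ((31/8)/9)*8 = ((⅑)*(31/8))*8 = (31/72)*8 = 31/9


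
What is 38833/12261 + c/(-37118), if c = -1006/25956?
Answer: 93067353815/29384761644 ≈ 3.1672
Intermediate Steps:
c = -503/12978 (c = -1006/25956 = -1*503/12978 = -503/12978 ≈ -0.038758)
38833/12261 + c/(-37118) = 38833/12261 - 503/12978/(-37118) = 38833*(1/12261) - 503/12978*(-1/37118) = 38833/12261 + 503/481717404 = 93067353815/29384761644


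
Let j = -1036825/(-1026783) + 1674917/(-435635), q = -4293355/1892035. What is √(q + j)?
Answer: I*√16248128521923232779798244517666505/56420813192219145 ≈ 2.2592*I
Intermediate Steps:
q = -858671/378407 (q = -4293355*1/1892035 = -858671/378407 ≈ -2.2692)
j = -1268099043136/447302612205 (j = -1036825*(-1/1026783) + 1674917*(-1/435635) = 1036825/1026783 - 1674917/435635 = -1268099043136/447302612205 ≈ -2.8350)
√(q + j) = √(-858671/378407 - 1268099043136/447302612205) = √(-863943335940643907/169262439576657435) = I*√16248128521923232779798244517666505/56420813192219145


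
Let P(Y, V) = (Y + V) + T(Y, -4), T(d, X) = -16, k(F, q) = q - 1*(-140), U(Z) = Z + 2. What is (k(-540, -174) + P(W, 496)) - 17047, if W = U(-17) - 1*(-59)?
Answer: -16557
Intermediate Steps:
U(Z) = 2 + Z
k(F, q) = 140 + q (k(F, q) = q + 140 = 140 + q)
W = 44 (W = (2 - 17) - 1*(-59) = -15 + 59 = 44)
P(Y, V) = -16 + V + Y (P(Y, V) = (Y + V) - 16 = (V + Y) - 16 = -16 + V + Y)
(k(-540, -174) + P(W, 496)) - 17047 = ((140 - 174) + (-16 + 496 + 44)) - 17047 = (-34 + 524) - 17047 = 490 - 17047 = -16557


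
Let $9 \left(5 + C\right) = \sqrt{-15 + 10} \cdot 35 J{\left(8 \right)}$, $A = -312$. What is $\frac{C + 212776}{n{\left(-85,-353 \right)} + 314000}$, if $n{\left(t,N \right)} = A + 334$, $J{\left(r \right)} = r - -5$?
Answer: $\frac{212771}{314022} + \frac{455 i \sqrt{5}}{2826198} \approx 0.67757 + 0.00035999 i$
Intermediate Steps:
$J{\left(r \right)} = 5 + r$ ($J{\left(r \right)} = r + 5 = 5 + r$)
$C = -5 + \frac{455 i \sqrt{5}}{9}$ ($C = -5 + \frac{\sqrt{-15 + 10} \cdot 35 \left(5 + 8\right)}{9} = -5 + \frac{\sqrt{-5} \cdot 35 \cdot 13}{9} = -5 + \frac{i \sqrt{5} \cdot 35 \cdot 13}{9} = -5 + \frac{35 i \sqrt{5} \cdot 13}{9} = -5 + \frac{455 i \sqrt{5}}{9} \approx -5.0 + 113.05 i$)
$n{\left(t,N \right)} = 22$ ($n{\left(t,N \right)} = -312 + 334 = 22$)
$\frac{C + 212776}{n{\left(-85,-353 \right)} + 314000} = \frac{\left(-5 + \frac{455 i \sqrt{5}}{9}\right) + 212776}{22 + 314000} = \frac{212771 + \frac{455 i \sqrt{5}}{9}}{314022} = \left(212771 + \frac{455 i \sqrt{5}}{9}\right) \frac{1}{314022} = \frac{212771}{314022} + \frac{455 i \sqrt{5}}{2826198}$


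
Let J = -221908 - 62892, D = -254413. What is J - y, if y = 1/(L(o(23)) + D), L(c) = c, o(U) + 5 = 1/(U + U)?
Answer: -3333079049554/11703227 ≈ -2.8480e+5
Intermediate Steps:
o(U) = -5 + 1/(2*U) (o(U) = -5 + 1/(U + U) = -5 + 1/(2*U))
y = -46/11703227 (y = 1/((-5 + (½)/23) - 254413) = 1/((-5 + (½)*(1/23)) - 254413) = 1/((-5 + 1/46) - 254413) = 1/(-229/46 - 254413) = 1/(-11703227/46) = -46/11703227 ≈ -3.9305e-6)
J = -284800
J - y = -284800 - 1*(-46/11703227) = -284800 + 46/11703227 = -3333079049554/11703227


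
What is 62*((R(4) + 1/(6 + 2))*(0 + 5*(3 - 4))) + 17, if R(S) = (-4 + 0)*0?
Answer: -87/4 ≈ -21.750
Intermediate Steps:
R(S) = 0 (R(S) = -4*0 = 0)
62*((R(4) + 1/(6 + 2))*(0 + 5*(3 - 4))) + 17 = 62*((0 + 1/(6 + 2))*(0 + 5*(3 - 4))) + 17 = 62*((0 + 1/8)*(0 + 5*(-1))) + 17 = 62*((0 + ⅛)*(0 - 5)) + 17 = 62*((⅛)*(-5)) + 17 = 62*(-5/8) + 17 = -155/4 + 17 = -87/4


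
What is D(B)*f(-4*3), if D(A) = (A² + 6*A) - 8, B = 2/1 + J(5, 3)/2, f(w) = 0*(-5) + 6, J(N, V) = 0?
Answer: 48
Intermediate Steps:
f(w) = 6 (f(w) = 0 + 6 = 6)
B = 2 (B = 2/1 + 0/2 = 2*1 + 0*(½) = 2 + 0 = 2)
D(A) = -8 + A² + 6*A
D(B)*f(-4*3) = (-8 + 2² + 6*2)*6 = (-8 + 4 + 12)*6 = 8*6 = 48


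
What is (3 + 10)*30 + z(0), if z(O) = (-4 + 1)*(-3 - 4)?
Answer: 411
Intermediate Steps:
z(O) = 21 (z(O) = -3*(-7) = 21)
(3 + 10)*30 + z(0) = (3 + 10)*30 + 21 = 13*30 + 21 = 390 + 21 = 411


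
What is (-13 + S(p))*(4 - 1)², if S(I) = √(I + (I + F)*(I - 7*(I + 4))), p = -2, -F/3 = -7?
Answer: -117 + 27*I*√34 ≈ -117.0 + 157.44*I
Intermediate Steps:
F = 21 (F = -3*(-7) = 21)
S(I) = √(I + (-28 - 6*I)*(21 + I)) (S(I) = √(I + (I + 21)*(I - 7*(I + 4))) = √(I + (21 + I)*(I - 7*(4 + I))) = √(I + (21 + I)*(I + (-28 - 7*I))) = √(I + (21 + I)*(-28 - 6*I)) = √(I + (-28 - 6*I)*(21 + I)))
(-13 + S(p))*(4 - 1)² = (-13 + √(-588 - 153*(-2) - 6*(-2)²))*(4 - 1)² = (-13 + √(-588 + 306 - 6*4))*3² = (-13 + √(-588 + 306 - 24))*9 = (-13 + √(-306))*9 = (-13 + 3*I*√34)*9 = -117 + 27*I*√34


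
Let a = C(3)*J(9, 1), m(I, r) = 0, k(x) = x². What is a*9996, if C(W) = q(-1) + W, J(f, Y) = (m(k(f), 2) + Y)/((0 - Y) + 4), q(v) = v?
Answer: 6664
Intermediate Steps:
J(f, Y) = Y/(4 - Y) (J(f, Y) = (0 + Y)/((0 - Y) + 4) = Y/(-Y + 4) = Y/(4 - Y))
C(W) = -1 + W
a = ⅔ (a = (-1 + 3)*(-1*1/(-4 + 1)) = 2*(-1*1/(-3)) = 2*(-1*1*(-⅓)) = 2*(⅓) = ⅔ ≈ 0.66667)
a*9996 = (⅔)*9996 = 6664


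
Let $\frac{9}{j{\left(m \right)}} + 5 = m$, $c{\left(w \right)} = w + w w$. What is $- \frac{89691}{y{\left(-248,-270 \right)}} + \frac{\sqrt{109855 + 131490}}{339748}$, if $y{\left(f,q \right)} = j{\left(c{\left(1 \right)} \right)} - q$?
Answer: $- \frac{29897}{89} + \frac{\sqrt{241345}}{339748} \approx -335.92$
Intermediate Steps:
$c{\left(w \right)} = w + w^{2}$
$j{\left(m \right)} = \frac{9}{-5 + m}$
$y{\left(f,q \right)} = -3 - q$ ($y{\left(f,q \right)} = \frac{9}{-5 + 1 \left(1 + 1\right)} - q = \frac{9}{-5 + 1 \cdot 2} - q = \frac{9}{-5 + 2} - q = \frac{9}{-3} - q = 9 \left(- \frac{1}{3}\right) - q = -3 - q$)
$- \frac{89691}{y{\left(-248,-270 \right)}} + \frac{\sqrt{109855 + 131490}}{339748} = - \frac{89691}{-3 - -270} + \frac{\sqrt{109855 + 131490}}{339748} = - \frac{89691}{-3 + 270} + \sqrt{241345} \cdot \frac{1}{339748} = - \frac{89691}{267} + \frac{\sqrt{241345}}{339748} = \left(-89691\right) \frac{1}{267} + \frac{\sqrt{241345}}{339748} = - \frac{29897}{89} + \frac{\sqrt{241345}}{339748}$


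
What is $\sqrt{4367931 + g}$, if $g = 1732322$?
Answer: $\sqrt{6100253} \approx 2469.9$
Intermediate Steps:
$\sqrt{4367931 + g} = \sqrt{4367931 + 1732322} = \sqrt{6100253}$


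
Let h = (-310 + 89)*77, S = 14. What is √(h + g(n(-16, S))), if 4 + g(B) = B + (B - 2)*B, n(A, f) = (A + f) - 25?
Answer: I*√16265 ≈ 127.53*I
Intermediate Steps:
n(A, f) = -25 + A + f
g(B) = -4 + B + B*(-2 + B) (g(B) = -4 + (B + (B - 2)*B) = -4 + (B + (-2 + B)*B) = -4 + (B + B*(-2 + B)) = -4 + B + B*(-2 + B))
h = -17017 (h = -221*77 = -17017)
√(h + g(n(-16, S))) = √(-17017 + (-4 + (-25 - 16 + 14)² - (-25 - 16 + 14))) = √(-17017 + (-4 + (-27)² - 1*(-27))) = √(-17017 + (-4 + 729 + 27)) = √(-17017 + 752) = √(-16265) = I*√16265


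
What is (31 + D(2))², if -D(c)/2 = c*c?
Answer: 529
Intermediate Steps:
D(c) = -2*c² (D(c) = -2*c*c = -2*c²)
(31 + D(2))² = (31 - 2*2²)² = (31 - 2*4)² = (31 - 8)² = 23² = 529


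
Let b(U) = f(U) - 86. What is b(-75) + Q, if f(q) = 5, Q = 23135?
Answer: 23054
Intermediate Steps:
b(U) = -81 (b(U) = 5 - 86 = -81)
b(-75) + Q = -81 + 23135 = 23054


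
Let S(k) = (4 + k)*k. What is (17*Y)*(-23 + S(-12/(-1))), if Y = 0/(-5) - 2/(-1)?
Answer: 5746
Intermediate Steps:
S(k) = k*(4 + k)
Y = 2 (Y = 0*(-1/5) - 2*(-1) = 0 + 2 = 2)
(17*Y)*(-23 + S(-12/(-1))) = (17*2)*(-23 + (-12/(-1))*(4 - 12/(-1))) = 34*(-23 + (-12*(-1))*(4 - 12*(-1))) = 34*(-23 + 12*(4 + 12)) = 34*(-23 + 12*16) = 34*(-23 + 192) = 34*169 = 5746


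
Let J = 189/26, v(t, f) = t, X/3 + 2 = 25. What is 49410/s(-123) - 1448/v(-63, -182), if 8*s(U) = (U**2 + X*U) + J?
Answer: 33251864/403389 ≈ 82.431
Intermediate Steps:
X = 69 (X = -6 + 3*25 = -6 + 75 = 69)
J = 189/26 (J = 189*(1/26) = 189/26 ≈ 7.2692)
s(U) = 189/208 + U**2/8 + 69*U/8 (s(U) = ((U**2 + 69*U) + 189/26)/8 = (189/26 + U**2 + 69*U)/8 = 189/208 + U**2/8 + 69*U/8)
49410/s(-123) - 1448/v(-63, -182) = 49410/(189/208 + (1/8)*(-123)**2 + (69/8)*(-123)) - 1448/(-63) = 49410/(189/208 + (1/8)*15129 - 8487/8) - 1448*(-1/63) = 49410/(189/208 + 15129/8 - 8487/8) + 1448/63 = 49410/(172881/208) + 1448/63 = 49410*(208/172881) + 1448/63 = 380640/6403 + 1448/63 = 33251864/403389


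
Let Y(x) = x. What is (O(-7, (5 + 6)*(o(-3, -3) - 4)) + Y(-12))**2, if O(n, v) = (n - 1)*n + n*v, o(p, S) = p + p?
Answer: 662596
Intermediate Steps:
o(p, S) = 2*p
O(n, v) = n*v + n*(-1 + n) (O(n, v) = (-1 + n)*n + n*v = n*(-1 + n) + n*v = n*v + n*(-1 + n))
(O(-7, (5 + 6)*(o(-3, -3) - 4)) + Y(-12))**2 = (-7*(-1 - 7 + (5 + 6)*(2*(-3) - 4)) - 12)**2 = (-7*(-1 - 7 + 11*(-6 - 4)) - 12)**2 = (-7*(-1 - 7 + 11*(-10)) - 12)**2 = (-7*(-1 - 7 - 110) - 12)**2 = (-7*(-118) - 12)**2 = (826 - 12)**2 = 814**2 = 662596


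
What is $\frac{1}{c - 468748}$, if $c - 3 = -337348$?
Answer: $- \frac{1}{806093} \approx -1.2406 \cdot 10^{-6}$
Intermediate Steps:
$c = -337345$ ($c = 3 - 337348 = -337345$)
$\frac{1}{c - 468748} = \frac{1}{-337345 - 468748} = \frac{1}{-806093} = - \frac{1}{806093}$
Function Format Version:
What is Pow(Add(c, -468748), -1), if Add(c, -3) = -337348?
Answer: Rational(-1, 806093) ≈ -1.2406e-6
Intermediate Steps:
c = -337345 (c = Add(3, -337348) = -337345)
Pow(Add(c, -468748), -1) = Pow(Add(-337345, -468748), -1) = Pow(-806093, -1) = Rational(-1, 806093)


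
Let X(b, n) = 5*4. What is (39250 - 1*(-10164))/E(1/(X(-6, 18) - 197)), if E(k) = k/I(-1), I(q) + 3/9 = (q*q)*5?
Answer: -40815964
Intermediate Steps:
X(b, n) = 20
I(q) = -⅓ + 5*q² (I(q) = -⅓ + (q*q)*5 = -⅓ + q²*5 = -⅓ + 5*q²)
E(k) = 3*k/14 (E(k) = k/(-⅓ + 5*(-1)²) = k/(-⅓ + 5*1) = k/(-⅓ + 5) = k/(14/3) = k*(3/14) = 3*k/14)
(39250 - 1*(-10164))/E(1/(X(-6, 18) - 197)) = (39250 - 1*(-10164))/((3/(14*(20 - 197)))) = (39250 + 10164)/(((3/14)/(-177))) = 49414/(((3/14)*(-1/177))) = 49414/(-1/826) = 49414*(-826) = -40815964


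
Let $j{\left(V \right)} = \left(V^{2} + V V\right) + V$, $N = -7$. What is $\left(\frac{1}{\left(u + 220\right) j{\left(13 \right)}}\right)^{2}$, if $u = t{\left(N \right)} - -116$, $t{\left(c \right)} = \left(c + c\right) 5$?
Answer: $\frac{1}{8717209956} \approx 1.1472 \cdot 10^{-10}$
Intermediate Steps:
$t{\left(c \right)} = 10 c$ ($t{\left(c \right)} = 2 c 5 = 10 c$)
$j{\left(V \right)} = V + 2 V^{2}$ ($j{\left(V \right)} = \left(V^{2} + V^{2}\right) + V = 2 V^{2} + V = V + 2 V^{2}$)
$u = 46$ ($u = 10 \left(-7\right) - -116 = -70 + 116 = 46$)
$\left(\frac{1}{\left(u + 220\right) j{\left(13 \right)}}\right)^{2} = \left(\frac{1}{\left(46 + 220\right) 13 \left(1 + 2 \cdot 13\right)}\right)^{2} = \left(\frac{1}{266 \cdot 13 \left(1 + 26\right)}\right)^{2} = \left(\frac{1}{266 \cdot 13 \cdot 27}\right)^{2} = \left(\frac{1}{266 \cdot 351}\right)^{2} = \left(\frac{1}{266} \cdot \frac{1}{351}\right)^{2} = \left(\frac{1}{93366}\right)^{2} = \frac{1}{8717209956}$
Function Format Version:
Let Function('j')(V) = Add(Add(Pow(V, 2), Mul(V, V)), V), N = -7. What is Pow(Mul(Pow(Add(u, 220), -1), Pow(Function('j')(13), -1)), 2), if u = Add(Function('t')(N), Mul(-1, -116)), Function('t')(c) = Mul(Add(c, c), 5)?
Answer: Rational(1, 8717209956) ≈ 1.1472e-10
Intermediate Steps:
Function('t')(c) = Mul(10, c) (Function('t')(c) = Mul(Mul(2, c), 5) = Mul(10, c))
Function('j')(V) = Add(V, Mul(2, Pow(V, 2))) (Function('j')(V) = Add(Add(Pow(V, 2), Pow(V, 2)), V) = Add(Mul(2, Pow(V, 2)), V) = Add(V, Mul(2, Pow(V, 2))))
u = 46 (u = Add(Mul(10, -7), Mul(-1, -116)) = Add(-70, 116) = 46)
Pow(Mul(Pow(Add(u, 220), -1), Pow(Function('j')(13), -1)), 2) = Pow(Mul(Pow(Add(46, 220), -1), Pow(Mul(13, Add(1, Mul(2, 13))), -1)), 2) = Pow(Mul(Pow(266, -1), Pow(Mul(13, Add(1, 26)), -1)), 2) = Pow(Mul(Rational(1, 266), Pow(Mul(13, 27), -1)), 2) = Pow(Mul(Rational(1, 266), Pow(351, -1)), 2) = Pow(Mul(Rational(1, 266), Rational(1, 351)), 2) = Pow(Rational(1, 93366), 2) = Rational(1, 8717209956)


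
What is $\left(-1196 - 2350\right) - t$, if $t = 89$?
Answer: $-3635$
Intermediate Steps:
$\left(-1196 - 2350\right) - t = \left(-1196 - 2350\right) - 89 = -3546 - 89 = -3635$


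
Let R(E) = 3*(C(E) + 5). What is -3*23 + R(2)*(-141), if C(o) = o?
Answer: -3030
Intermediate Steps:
R(E) = 15 + 3*E (R(E) = 3*(E + 5) = 3*(5 + E) = 15 + 3*E)
-3*23 + R(2)*(-141) = -3*23 + (15 + 3*2)*(-141) = -69 + (15 + 6)*(-141) = -69 + 21*(-141) = -69 - 2961 = -3030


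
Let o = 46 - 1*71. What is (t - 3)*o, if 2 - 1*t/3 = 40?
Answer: 2925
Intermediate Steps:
t = -114 (t = 6 - 3*40 = 6 - 120 = -114)
o = -25 (o = 46 - 71 = -25)
(t - 3)*o = (-114 - 3)*(-25) = -117*(-25) = 2925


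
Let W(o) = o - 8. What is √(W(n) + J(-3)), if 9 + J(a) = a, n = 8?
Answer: 2*I*√3 ≈ 3.4641*I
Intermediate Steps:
J(a) = -9 + a
W(o) = -8 + o
√(W(n) + J(-3)) = √((-8 + 8) + (-9 - 3)) = √(0 - 12) = √(-12) = 2*I*√3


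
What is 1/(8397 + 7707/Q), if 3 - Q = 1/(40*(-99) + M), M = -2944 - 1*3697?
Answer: 31804/348760095 ≈ 9.1192e-5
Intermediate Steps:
M = -6641 (M = -2944 - 3697 = -6641)
Q = 31804/10601 (Q = 3 - 1/(40*(-99) - 6641) = 3 - 1/(-3960 - 6641) = 3 - 1/(-10601) = 3 - 1*(-1/10601) = 3 + 1/10601 = 31804/10601 ≈ 3.0001)
1/(8397 + 7707/Q) = 1/(8397 + 7707/(31804/10601)) = 1/(8397 + 7707*(10601/31804)) = 1/(8397 + 81701907/31804) = 1/(348760095/31804) = 31804/348760095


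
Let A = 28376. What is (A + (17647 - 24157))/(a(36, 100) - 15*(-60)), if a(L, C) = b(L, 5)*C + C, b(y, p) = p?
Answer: 10933/750 ≈ 14.577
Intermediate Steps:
a(L, C) = 6*C (a(L, C) = 5*C + C = 6*C)
(A + (17647 - 24157))/(a(36, 100) - 15*(-60)) = (28376 + (17647 - 24157))/(6*100 - 15*(-60)) = (28376 - 6510)/(600 + 900) = 21866/1500 = 21866*(1/1500) = 10933/750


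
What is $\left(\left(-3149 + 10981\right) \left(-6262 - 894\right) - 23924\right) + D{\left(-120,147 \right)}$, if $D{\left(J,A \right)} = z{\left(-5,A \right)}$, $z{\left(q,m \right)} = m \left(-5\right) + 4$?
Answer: $-56070447$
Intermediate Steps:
$z{\left(q,m \right)} = 4 - 5 m$ ($z{\left(q,m \right)} = - 5 m + 4 = 4 - 5 m$)
$D{\left(J,A \right)} = 4 - 5 A$
$\left(\left(-3149 + 10981\right) \left(-6262 - 894\right) - 23924\right) + D{\left(-120,147 \right)} = \left(\left(-3149 + 10981\right) \left(-6262 - 894\right) - 23924\right) + \left(4 - 735\right) = \left(7832 \left(-7156\right) - 23924\right) + \left(4 - 735\right) = \left(-56045792 - 23924\right) - 731 = -56069716 - 731 = -56070447$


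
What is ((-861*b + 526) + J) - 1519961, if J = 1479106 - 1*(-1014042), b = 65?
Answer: 917748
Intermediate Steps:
J = 2493148 (J = 1479106 + 1014042 = 2493148)
((-861*b + 526) + J) - 1519961 = ((-861*65 + 526) + 2493148) - 1519961 = ((-55965 + 526) + 2493148) - 1519961 = (-55439 + 2493148) - 1519961 = 2437709 - 1519961 = 917748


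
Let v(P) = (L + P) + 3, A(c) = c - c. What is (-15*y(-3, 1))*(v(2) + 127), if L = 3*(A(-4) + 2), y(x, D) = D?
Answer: -2070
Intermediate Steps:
A(c) = 0
L = 6 (L = 3*(0 + 2) = 3*2 = 6)
v(P) = 9 + P (v(P) = (6 + P) + 3 = 9 + P)
(-15*y(-3, 1))*(v(2) + 127) = (-15*1)*((9 + 2) + 127) = -15*(11 + 127) = -15*138 = -2070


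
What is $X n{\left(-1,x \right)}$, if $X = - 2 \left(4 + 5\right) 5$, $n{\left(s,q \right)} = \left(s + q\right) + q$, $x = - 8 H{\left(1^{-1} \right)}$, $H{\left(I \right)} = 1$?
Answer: $1530$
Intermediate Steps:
$x = -8$ ($x = \left(-8\right) 1 = -8$)
$n{\left(s,q \right)} = s + 2 q$ ($n{\left(s,q \right)} = \left(q + s\right) + q = s + 2 q$)
$X = -90$ ($X = \left(-2\right) 9 \cdot 5 = \left(-18\right) 5 = -90$)
$X n{\left(-1,x \right)} = - 90 \left(-1 + 2 \left(-8\right)\right) = - 90 \left(-1 - 16\right) = \left(-90\right) \left(-17\right) = 1530$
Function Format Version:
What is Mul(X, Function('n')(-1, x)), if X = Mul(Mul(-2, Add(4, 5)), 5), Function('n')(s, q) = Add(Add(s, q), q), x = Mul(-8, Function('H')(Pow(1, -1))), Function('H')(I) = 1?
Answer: 1530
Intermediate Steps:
x = -8 (x = Mul(-8, 1) = -8)
Function('n')(s, q) = Add(s, Mul(2, q)) (Function('n')(s, q) = Add(Add(q, s), q) = Add(s, Mul(2, q)))
X = -90 (X = Mul(Mul(-2, 9), 5) = Mul(-18, 5) = -90)
Mul(X, Function('n')(-1, x)) = Mul(-90, Add(-1, Mul(2, -8))) = Mul(-90, Add(-1, -16)) = Mul(-90, -17) = 1530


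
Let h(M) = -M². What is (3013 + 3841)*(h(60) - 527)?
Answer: -28286458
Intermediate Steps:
(3013 + 3841)*(h(60) - 527) = (3013 + 3841)*(-1*60² - 527) = 6854*(-1*3600 - 527) = 6854*(-3600 - 527) = 6854*(-4127) = -28286458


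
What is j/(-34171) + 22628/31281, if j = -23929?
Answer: 1521744437/1068903051 ≈ 1.4237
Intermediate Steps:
j/(-34171) + 22628/31281 = -23929/(-34171) + 22628/31281 = -23929*(-1/34171) + 22628*(1/31281) = 23929/34171 + 22628/31281 = 1521744437/1068903051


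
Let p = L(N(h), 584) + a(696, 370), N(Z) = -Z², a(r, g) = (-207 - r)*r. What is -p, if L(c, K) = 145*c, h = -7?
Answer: 635593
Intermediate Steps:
a(r, g) = r*(-207 - r)
p = -635593 (p = 145*(-1*(-7)²) - 1*696*(207 + 696) = 145*(-1*49) - 1*696*903 = 145*(-49) - 628488 = -7105 - 628488 = -635593)
-p = -1*(-635593) = 635593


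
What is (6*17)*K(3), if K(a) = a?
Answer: 306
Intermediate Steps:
(6*17)*K(3) = (6*17)*3 = 102*3 = 306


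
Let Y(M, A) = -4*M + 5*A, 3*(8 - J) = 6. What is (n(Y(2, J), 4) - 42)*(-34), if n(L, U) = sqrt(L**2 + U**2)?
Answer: 1428 - 340*sqrt(5) ≈ 667.74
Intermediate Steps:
J = 6 (J = 8 - 1/3*6 = 8 - 2 = 6)
(n(Y(2, J), 4) - 42)*(-34) = (sqrt((-4*2 + 5*6)**2 + 4**2) - 42)*(-34) = (sqrt((-8 + 30)**2 + 16) - 42)*(-34) = (sqrt(22**2 + 16) - 42)*(-34) = (sqrt(484 + 16) - 42)*(-34) = (sqrt(500) - 42)*(-34) = (10*sqrt(5) - 42)*(-34) = (-42 + 10*sqrt(5))*(-34) = 1428 - 340*sqrt(5)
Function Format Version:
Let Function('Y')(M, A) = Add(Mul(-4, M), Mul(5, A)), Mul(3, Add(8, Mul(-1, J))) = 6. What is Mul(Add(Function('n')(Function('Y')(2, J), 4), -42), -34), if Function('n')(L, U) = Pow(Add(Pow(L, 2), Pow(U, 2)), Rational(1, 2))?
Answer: Add(1428, Mul(-340, Pow(5, Rational(1, 2)))) ≈ 667.74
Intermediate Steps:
J = 6 (J = Add(8, Mul(Rational(-1, 3), 6)) = Add(8, -2) = 6)
Mul(Add(Function('n')(Function('Y')(2, J), 4), -42), -34) = Mul(Add(Pow(Add(Pow(Add(Mul(-4, 2), Mul(5, 6)), 2), Pow(4, 2)), Rational(1, 2)), -42), -34) = Mul(Add(Pow(Add(Pow(Add(-8, 30), 2), 16), Rational(1, 2)), -42), -34) = Mul(Add(Pow(Add(Pow(22, 2), 16), Rational(1, 2)), -42), -34) = Mul(Add(Pow(Add(484, 16), Rational(1, 2)), -42), -34) = Mul(Add(Pow(500, Rational(1, 2)), -42), -34) = Mul(Add(Mul(10, Pow(5, Rational(1, 2))), -42), -34) = Mul(Add(-42, Mul(10, Pow(5, Rational(1, 2)))), -34) = Add(1428, Mul(-340, Pow(5, Rational(1, 2))))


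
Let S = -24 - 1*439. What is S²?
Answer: 214369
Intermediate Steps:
S = -463 (S = -24 - 439 = -463)
S² = (-463)² = 214369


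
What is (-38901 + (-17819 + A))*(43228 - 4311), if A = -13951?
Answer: -2750303307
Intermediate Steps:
(-38901 + (-17819 + A))*(43228 - 4311) = (-38901 + (-17819 - 13951))*(43228 - 4311) = (-38901 - 31770)*38917 = -70671*38917 = -2750303307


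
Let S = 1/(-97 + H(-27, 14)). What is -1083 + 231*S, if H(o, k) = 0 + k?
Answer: -90120/83 ≈ -1085.8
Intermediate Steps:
H(o, k) = k
S = -1/83 (S = 1/(-97 + 14) = 1/(-83) = -1/83 ≈ -0.012048)
-1083 + 231*S = -1083 + 231*(-1/83) = -1083 - 231/83 = -90120/83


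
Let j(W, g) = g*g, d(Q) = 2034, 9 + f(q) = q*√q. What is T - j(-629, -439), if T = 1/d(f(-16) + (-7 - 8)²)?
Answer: -391994513/2034 ≈ -1.9272e+5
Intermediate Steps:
f(q) = -9 + q^(3/2) (f(q) = -9 + q*√q = -9 + q^(3/2))
j(W, g) = g²
T = 1/2034 ≈ 0.00049164
T - j(-629, -439) = 1/2034 - 1*(-439)² = 1/2034 - 1*192721 = 1/2034 - 192721 = -391994513/2034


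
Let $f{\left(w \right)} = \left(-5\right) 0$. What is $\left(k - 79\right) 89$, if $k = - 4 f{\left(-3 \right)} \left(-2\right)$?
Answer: $-7031$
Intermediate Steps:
$f{\left(w \right)} = 0$
$k = 0$ ($k = \left(-4\right) 0 \left(-2\right) = 0 \left(-2\right) = 0$)
$\left(k - 79\right) 89 = \left(0 - 79\right) 89 = \left(-79\right) 89 = -7031$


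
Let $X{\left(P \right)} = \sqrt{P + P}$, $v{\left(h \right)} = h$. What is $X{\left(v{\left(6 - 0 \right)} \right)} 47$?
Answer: $94 \sqrt{3} \approx 162.81$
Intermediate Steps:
$X{\left(P \right)} = \sqrt{2} \sqrt{P}$ ($X{\left(P \right)} = \sqrt{2 P} = \sqrt{2} \sqrt{P}$)
$X{\left(v{\left(6 - 0 \right)} \right)} 47 = \sqrt{2} \sqrt{6 - 0} \cdot 47 = \sqrt{2} \sqrt{6 + 0} \cdot 47 = \sqrt{2} \sqrt{6} \cdot 47 = 2 \sqrt{3} \cdot 47 = 94 \sqrt{3}$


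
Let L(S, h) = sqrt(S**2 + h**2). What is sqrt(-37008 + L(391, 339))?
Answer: sqrt(-37008 + sqrt(267802)) ≈ 191.02*I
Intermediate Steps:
sqrt(-37008 + L(391, 339)) = sqrt(-37008 + sqrt(391**2 + 339**2)) = sqrt(-37008 + sqrt(152881 + 114921)) = sqrt(-37008 + sqrt(267802))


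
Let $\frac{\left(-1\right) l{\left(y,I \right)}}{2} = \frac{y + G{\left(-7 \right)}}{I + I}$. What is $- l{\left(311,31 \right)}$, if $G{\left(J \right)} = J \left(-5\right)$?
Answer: $\frac{346}{31} \approx 11.161$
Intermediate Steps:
$G{\left(J \right)} = - 5 J$
$l{\left(y,I \right)} = - \frac{35 + y}{I}$ ($l{\left(y,I \right)} = - 2 \frac{y - -35}{I + I} = - 2 \frac{y + 35}{2 I} = - 2 \left(35 + y\right) \frac{1}{2 I} = - 2 \frac{35 + y}{2 I} = - \frac{35 + y}{I}$)
$- l{\left(311,31 \right)} = - \frac{-35 - 311}{31} = - \frac{-346}{31} = \left(-1\right) \left(- \frac{346}{31}\right) = \frac{346}{31}$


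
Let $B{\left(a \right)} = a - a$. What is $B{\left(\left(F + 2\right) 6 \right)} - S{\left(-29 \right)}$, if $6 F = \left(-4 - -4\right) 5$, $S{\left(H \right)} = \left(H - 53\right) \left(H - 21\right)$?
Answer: $-4100$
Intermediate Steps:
$S{\left(H \right)} = \left(-53 + H\right) \left(-21 + H\right)$
$F = 0$ ($F = \frac{\left(-4 - -4\right) 5}{6} = \frac{\left(-4 + 4\right) 5}{6} = \frac{0 \cdot 5}{6} = \frac{1}{6} \cdot 0 = 0$)
$B{\left(a \right)} = 0$
$B{\left(\left(F + 2\right) 6 \right)} - S{\left(-29 \right)} = 0 - \left(1113 + \left(-29\right)^{2} - -2146\right) = 0 - \left(1113 + 841 + 2146\right) = 0 - 4100 = -4100$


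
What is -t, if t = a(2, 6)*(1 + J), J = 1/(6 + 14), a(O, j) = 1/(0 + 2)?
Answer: -21/40 ≈ -0.52500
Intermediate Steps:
a(O, j) = 1/2
J = 1/20 ≈ 0.050000
t = 21/40 (t = (1 + 1/20)/2 = (1/2)*(21/20) = 21/40 ≈ 0.52500)
-t = -1*21/40 = -21/40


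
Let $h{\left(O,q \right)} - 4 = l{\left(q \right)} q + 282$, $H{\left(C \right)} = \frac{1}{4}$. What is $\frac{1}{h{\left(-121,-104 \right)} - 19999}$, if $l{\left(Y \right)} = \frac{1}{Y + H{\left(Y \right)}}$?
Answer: $- \frac{415}{8180479} \approx -5.0731 \cdot 10^{-5}$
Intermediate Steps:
$H{\left(C \right)} = \frac{1}{4}$
$l{\left(Y \right)} = \frac{1}{\frac{1}{4} + Y}$ ($l{\left(Y \right)} = \frac{1}{Y + \frac{1}{4}} = \frac{1}{\frac{1}{4} + Y}$)
$h{\left(O,q \right)} = 286 + \frac{4 q}{1 + 4 q}$ ($h{\left(O,q \right)} = 4 + \left(\frac{4}{1 + 4 q} q + 282\right) = 4 + \left(\frac{4 q}{1 + 4 q} + 282\right) = 4 + \left(282 + \frac{4 q}{1 + 4 q}\right) = 286 + \frac{4 q}{1 + 4 q}$)
$\frac{1}{h{\left(-121,-104 \right)} - 19999} = \frac{1}{\frac{2 \left(143 + 574 \left(-104\right)\right)}{1 + 4 \left(-104\right)} - 19999} = \frac{1}{\frac{2 \left(143 - 59696\right)}{1 - 416} - 19999} = \frac{1}{2 \frac{1}{-415} \left(-59553\right) - 19999} = \frac{1}{2 \left(- \frac{1}{415}\right) \left(-59553\right) - 19999} = \frac{1}{\frac{119106}{415} - 19999} = \frac{1}{- \frac{8180479}{415}} = - \frac{415}{8180479}$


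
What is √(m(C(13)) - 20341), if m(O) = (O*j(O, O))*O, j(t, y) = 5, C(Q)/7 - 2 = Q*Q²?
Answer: 4*√74043869 ≈ 34420.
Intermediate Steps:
C(Q) = 14 + 7*Q³ (C(Q) = 14 + 7*(Q*Q²) = 14 + 7*Q³)
m(O) = 5*O² (m(O) = (O*5)*O = (5*O)*O = 5*O²)
√(m(C(13)) - 20341) = √(5*(14 + 7*13³)² - 20341) = √(5*(14 + 7*2197)² - 20341) = √(5*(14 + 15379)² - 20341) = √(5*15393² - 20341) = √(5*236944449 - 20341) = √(1184722245 - 20341) = √1184701904 = 4*√74043869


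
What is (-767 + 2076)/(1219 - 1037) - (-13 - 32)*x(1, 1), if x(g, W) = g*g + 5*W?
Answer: 7207/26 ≈ 277.19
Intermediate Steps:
x(g, W) = g**2 + 5*W
(-767 + 2076)/(1219 - 1037) - (-13 - 32)*x(1, 1) = (-767 + 2076)/(1219 - 1037) - (-13 - 32)*(1**2 + 5*1) = 1309/182 - (-45)*(1 + 5) = 1309*(1/182) - (-45)*6 = 187/26 - 1*(-270) = 187/26 + 270 = 7207/26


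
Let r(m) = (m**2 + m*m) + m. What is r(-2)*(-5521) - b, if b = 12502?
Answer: -45628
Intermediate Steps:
r(m) = m + 2*m**2 (r(m) = (m**2 + m**2) + m = 2*m**2 + m = m + 2*m**2)
r(-2)*(-5521) - b = -2*(1 + 2*(-2))*(-5521) - 1*12502 = -2*(1 - 4)*(-5521) - 12502 = -2*(-3)*(-5521) - 12502 = 6*(-5521) - 12502 = -33126 - 12502 = -45628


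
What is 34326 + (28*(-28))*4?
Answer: 31190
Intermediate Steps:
34326 + (28*(-28))*4 = 34326 - 784*4 = 34326 - 3136 = 31190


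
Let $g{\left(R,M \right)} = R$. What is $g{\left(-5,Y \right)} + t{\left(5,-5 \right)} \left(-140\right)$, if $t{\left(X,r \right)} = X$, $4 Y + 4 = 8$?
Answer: $-705$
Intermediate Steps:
$Y = 1$ ($Y = -1 + \frac{1}{4} \cdot 8 = -1 + 2 = 1$)
$g{\left(-5,Y \right)} + t{\left(5,-5 \right)} \left(-140\right) = -5 + 5 \left(-140\right) = -5 - 700 = -705$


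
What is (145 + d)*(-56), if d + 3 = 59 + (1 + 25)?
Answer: -12712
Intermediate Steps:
d = 82 (d = -3 + (59 + (1 + 25)) = -3 + (59 + 26) = -3 + 85 = 82)
(145 + d)*(-56) = (145 + 82)*(-56) = 227*(-56) = -12712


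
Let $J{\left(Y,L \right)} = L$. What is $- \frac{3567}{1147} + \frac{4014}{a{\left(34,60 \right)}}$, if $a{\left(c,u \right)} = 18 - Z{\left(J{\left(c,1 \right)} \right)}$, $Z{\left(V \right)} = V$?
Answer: $\frac{4543419}{19499} \approx 233.01$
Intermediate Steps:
$a{\left(c,u \right)} = 17$ ($a{\left(c,u \right)} = 18 - 1 = 17$)
$- \frac{3567}{1147} + \frac{4014}{a{\left(34,60 \right)}} = - \frac{3567}{1147} + \frac{4014}{17} = \frac{4543419}{19499}$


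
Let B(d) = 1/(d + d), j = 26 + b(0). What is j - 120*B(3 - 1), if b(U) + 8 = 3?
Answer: -9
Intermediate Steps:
b(U) = -5 (b(U) = -8 + 3 = -5)
j = 21 (j = 26 - 5 = 21)
B(d) = 1/(2*d)
j - 120*B(3 - 1) = 21 - 60/(3 - 1) = 21 - 60/2 = 21 - 120*1/4 = 21 - 30 = -9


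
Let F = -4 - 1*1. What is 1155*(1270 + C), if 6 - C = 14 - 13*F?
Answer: 1382535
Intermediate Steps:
F = -5 (F = -4 - 1 = -5)
C = -73 (C = 6 - (14 - 13*(-5)) = 6 - (14 + 65) = 6 - 1*79 = 6 - 79 = -73)
1155*(1270 + C) = 1155*(1270 - 73) = 1155*1197 = 1382535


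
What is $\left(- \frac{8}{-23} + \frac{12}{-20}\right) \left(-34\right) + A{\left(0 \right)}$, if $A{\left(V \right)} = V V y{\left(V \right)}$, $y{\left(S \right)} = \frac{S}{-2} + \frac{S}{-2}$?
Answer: $\frac{986}{115} \approx 8.5739$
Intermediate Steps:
$y{\left(S \right)} = - S$ ($y{\left(S \right)} = S \left(- \frac{1}{2}\right) + S \left(- \frac{1}{2}\right) = - \frac{S}{2} - \frac{S}{2} = - S$)
$A{\left(V \right)} = - V^{3}$ ($A{\left(V \right)} = V V \left(- V\right) = V^{2} \left(- V\right) = - V^{3}$)
$\left(- \frac{8}{-23} + \frac{12}{-20}\right) \left(-34\right) + A{\left(0 \right)} = \left(- \frac{8}{-23} + \frac{12}{-20}\right) \left(-34\right) - 0^{3} = \left(\left(-8\right) \left(- \frac{1}{23}\right) + 12 \left(- \frac{1}{20}\right)\right) \left(-34\right) - 0 = \left(\frac{8}{23} - \frac{3}{5}\right) \left(-34\right) + 0 = \left(- \frac{29}{115}\right) \left(-34\right) + 0 = \frac{986}{115} + 0 = \frac{986}{115}$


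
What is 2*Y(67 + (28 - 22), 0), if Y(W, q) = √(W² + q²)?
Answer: 146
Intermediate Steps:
2*Y(67 + (28 - 22), 0) = 2*√((67 + (28 - 22))² + 0²) = 2*√((67 + 6)² + 0) = 2*√(73² + 0) = 2*√(5329 + 0) = 2*√5329 = 2*73 = 146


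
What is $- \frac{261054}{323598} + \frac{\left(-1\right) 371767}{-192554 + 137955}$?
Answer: $\frac{17674961720}{2944687867} \approx 6.0023$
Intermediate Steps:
$- \frac{261054}{323598} + \frac{\left(-1\right) 371767}{-192554 + 137955} = \left(-261054\right) \frac{1}{323598} - \frac{371767}{-54599} = - \frac{43509}{53933} - - \frac{371767}{54599} = - \frac{43509}{53933} + \frac{371767}{54599} = \frac{17674961720}{2944687867}$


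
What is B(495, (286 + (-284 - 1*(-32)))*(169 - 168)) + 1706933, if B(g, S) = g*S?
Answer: 1723763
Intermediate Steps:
B(g, S) = S*g
B(495, (286 + (-284 - 1*(-32)))*(169 - 168)) + 1706933 = ((286 + (-284 - 1*(-32)))*(169 - 168))*495 + 1706933 = ((286 + (-284 + 32))*1)*495 + 1706933 = ((286 - 252)*1)*495 + 1706933 = (34*1)*495 + 1706933 = 34*495 + 1706933 = 16830 + 1706933 = 1723763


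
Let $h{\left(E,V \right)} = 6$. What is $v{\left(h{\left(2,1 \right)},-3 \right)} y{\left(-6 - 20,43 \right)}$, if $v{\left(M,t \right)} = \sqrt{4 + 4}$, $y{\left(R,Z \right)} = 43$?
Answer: $86 \sqrt{2} \approx 121.62$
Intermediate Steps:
$v{\left(M,t \right)} = 2 \sqrt{2}$ ($v{\left(M,t \right)} = \sqrt{8} = 2 \sqrt{2}$)
$v{\left(h{\left(2,1 \right)},-3 \right)} y{\left(-6 - 20,43 \right)} = 2 \sqrt{2} \cdot 43 = 86 \sqrt{2}$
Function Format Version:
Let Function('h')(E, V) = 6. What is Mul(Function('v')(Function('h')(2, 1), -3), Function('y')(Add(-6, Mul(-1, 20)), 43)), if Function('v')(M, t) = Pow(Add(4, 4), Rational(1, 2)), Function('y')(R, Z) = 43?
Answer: Mul(86, Pow(2, Rational(1, 2))) ≈ 121.62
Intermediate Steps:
Function('v')(M, t) = Mul(2, Pow(2, Rational(1, 2))) (Function('v')(M, t) = Pow(8, Rational(1, 2)) = Mul(2, Pow(2, Rational(1, 2))))
Mul(Function('v')(Function('h')(2, 1), -3), Function('y')(Add(-6, Mul(-1, 20)), 43)) = Mul(Mul(2, Pow(2, Rational(1, 2))), 43) = Mul(86, Pow(2, Rational(1, 2)))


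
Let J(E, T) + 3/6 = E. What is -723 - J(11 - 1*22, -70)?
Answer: -1423/2 ≈ -711.50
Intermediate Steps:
J(E, T) = -½ + E
-723 - J(11 - 1*22, -70) = -723 - (-½ + (11 - 1*22)) = -723 - (-½ + (11 - 22)) = -723 - (-½ - 11) = -723 - 1*(-23/2) = -723 + 23/2 = -1423/2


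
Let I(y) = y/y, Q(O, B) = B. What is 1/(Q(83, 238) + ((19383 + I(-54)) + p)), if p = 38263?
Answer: 1/57885 ≈ 1.7276e-5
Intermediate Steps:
I(y) = 1
1/(Q(83, 238) + ((19383 + I(-54)) + p)) = 1/(238 + ((19383 + 1) + 38263)) = 1/(238 + (19384 + 38263)) = 1/(238 + 57647) = 1/57885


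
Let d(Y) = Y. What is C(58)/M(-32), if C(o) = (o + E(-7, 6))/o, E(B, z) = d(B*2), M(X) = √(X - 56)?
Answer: -I*√22/58 ≈ -0.080869*I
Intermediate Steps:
M(X) = √(-56 + X)
E(B, z) = 2*B (E(B, z) = B*2 = 2*B)
C(o) = (-14 + o)/o (C(o) = (o + 2*(-7))/o = (o - 14)/o = (-14 + o)/o)
C(58)/M(-32) = ((-14 + 58)/58)/(√(-56 - 32)) = ((1/58)*44)/(√(-88)) = 22/(29*((2*I*√22))) = 22*(-I*√22/44)/29 = -I*√22/58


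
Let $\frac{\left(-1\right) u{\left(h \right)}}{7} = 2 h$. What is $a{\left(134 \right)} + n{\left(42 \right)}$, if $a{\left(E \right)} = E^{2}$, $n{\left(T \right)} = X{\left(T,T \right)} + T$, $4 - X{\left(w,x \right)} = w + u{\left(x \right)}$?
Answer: $18548$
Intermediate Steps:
$u{\left(h \right)} = - 14 h$ ($u{\left(h \right)} = - 7 \cdot 2 h = - 14 h$)
$X{\left(w,x \right)} = 4 - w + 14 x$ ($X{\left(w,x \right)} = 4 - \left(w - 14 x\right) = 4 - w + 14 x$)
$n{\left(T \right)} = 4 + 14 T$ ($n{\left(T \right)} = \left(4 - T + 14 T\right) + T = \left(4 + 13 T\right) + T = 4 + 14 T$)
$a{\left(134 \right)} + n{\left(42 \right)} = 134^{2} + \left(4 + 14 \cdot 42\right) = 17956 + \left(4 + 588\right) = 17956 + 592 = 18548$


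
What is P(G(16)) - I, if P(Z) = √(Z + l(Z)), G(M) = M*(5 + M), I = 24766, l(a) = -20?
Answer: -24766 + 2*√79 ≈ -24748.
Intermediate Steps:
P(Z) = √(-20 + Z) (P(Z) = √(Z - 20) = √(-20 + Z))
P(G(16)) - I = √(-20 + 16*(5 + 16)) - 1*24766 = √(-20 + 16*21) - 24766 = √(-20 + 336) - 24766 = √316 - 24766 = 2*√79 - 24766 = -24766 + 2*√79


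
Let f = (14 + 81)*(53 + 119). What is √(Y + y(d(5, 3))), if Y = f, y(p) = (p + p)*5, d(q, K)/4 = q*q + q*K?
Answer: 2*√4485 ≈ 133.94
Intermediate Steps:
f = 16340 (f = 95*172 = 16340)
d(q, K) = 4*q² + 4*K*q (d(q, K) = 4*(q*q + q*K) = 4*(q² + K*q) = 4*q² + 4*K*q)
y(p) = 10*p (y(p) = (2*p)*5 = 10*p)
Y = 16340
√(Y + y(d(5, 3))) = √(16340 + 10*(4*5*(3 + 5))) = √(16340 + 10*(4*5*8)) = √(16340 + 10*160) = √(16340 + 1600) = √17940 = 2*√4485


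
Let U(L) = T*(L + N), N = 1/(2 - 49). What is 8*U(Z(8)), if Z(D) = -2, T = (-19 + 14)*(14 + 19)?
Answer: 125400/47 ≈ 2668.1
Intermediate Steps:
T = -165 (T = -5*33 = -165)
N = -1/47 (N = 1/(-47) = -1/47 ≈ -0.021277)
U(L) = 165/47 - 165*L (U(L) = -165*(L - 1/47) = -165*(-1/47 + L) = 165/47 - 165*L)
8*U(Z(8)) = 8*(165/47 - 165*(-2)) = 8*(165/47 + 330) = 8*(15675/47) = 125400/47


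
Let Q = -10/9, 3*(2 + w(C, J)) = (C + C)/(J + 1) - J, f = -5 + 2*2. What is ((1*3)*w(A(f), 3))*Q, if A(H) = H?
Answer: 95/9 ≈ 10.556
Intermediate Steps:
f = -1 (f = -5 + 4 = -1)
w(C, J) = -2 - J/3 + 2*C/(3*(1 + J)) (w(C, J) = -2 + ((C + C)/(J + 1) - J)/3 = -2 + ((2*C)/(1 + J) - J)/3 = -2 + (2*C/(1 + J) - J)/3 = -2 + (-J + 2*C/(1 + J))/3 = -2 + (-J/3 + 2*C/(3*(1 + J))) = -2 - J/3 + 2*C/(3*(1 + J)))
Q = -10/9 (Q = -10*1/9 = -10/9 ≈ -1.1111)
((1*3)*w(A(f), 3))*Q = ((1*3)*((-6 - 1*3**2 - 7*3 + 2*(-1))/(3*(1 + 3))))*(-10/9) = (3*((1/3)*(-6 - 1*9 - 21 - 2)/4))*(-10/9) = (3*((1/3)*(1/4)*(-6 - 9 - 21 - 2)))*(-10/9) = (3*((1/3)*(1/4)*(-38)))*(-10/9) = (3*(-19/6))*(-10/9) = -19/2*(-10/9) = 95/9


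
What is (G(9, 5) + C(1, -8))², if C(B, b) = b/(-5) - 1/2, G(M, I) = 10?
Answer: 12321/100 ≈ 123.21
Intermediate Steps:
C(B, b) = -½ - b/5 (C(B, b) = b*(-⅕) - 1*½ = -b/5 - ½ = -½ - b/5)
(G(9, 5) + C(1, -8))² = (10 + (-½ - ⅕*(-8)))² = (10 + (-½ + 8/5))² = (10 + 11/10)² = (111/10)² = 12321/100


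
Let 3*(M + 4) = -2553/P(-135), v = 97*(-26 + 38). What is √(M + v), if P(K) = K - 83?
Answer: √55313358/218 ≈ 34.116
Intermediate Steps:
P(K) = -83 + K
v = 1164 (v = 97*12 = 1164)
M = -21/218 (M = -4 + (-2553/(-83 - 135))/3 = -4 + (-2553/(-218))/3 = -4 + (-2553*(-1/218))/3 = -4 + (⅓)*(2553/218) = -4 + 851/218 = -21/218 ≈ -0.096330)
√(M + v) = √(-21/218 + 1164) = √(253731/218) = √55313358/218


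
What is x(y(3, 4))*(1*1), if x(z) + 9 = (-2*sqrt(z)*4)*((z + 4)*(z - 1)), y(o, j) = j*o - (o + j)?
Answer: -9 - 288*sqrt(5) ≈ -652.99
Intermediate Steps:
y(o, j) = -j - o + j*o (y(o, j) = j*o - (j + o) = j*o + (-j - o) = -j - o + j*o)
x(z) = -9 - 8*sqrt(z)*(-1 + z)*(4 + z) (x(z) = -9 + (-2*sqrt(z)*4)*((z + 4)*(z - 1)) = -9 + (-8*sqrt(z))*((4 + z)*(-1 + z)) = -9 + (-8*sqrt(z))*((-1 + z)*(4 + z)) = -9 - 8*sqrt(z)*(-1 + z)*(4 + z))
x(y(3, 4))*(1*1) = (-9 - 24*(-1*4 - 1*3 + 4*3)**(3/2) - 8*(-1*4 - 1*3 + 4*3)**(5/2) + 32*sqrt(-1*4 - 1*3 + 4*3))*(1*1) = (-9 - 24*(-4 - 3 + 12)**(3/2) - 8*(-4 - 3 + 12)**(5/2) + 32*sqrt(-4 - 3 + 12))*1 = (-9 - 120*sqrt(5) - 200*sqrt(5) + 32*sqrt(5))*1 = (-9 - 288*sqrt(5))*1 = -9 - 288*sqrt(5)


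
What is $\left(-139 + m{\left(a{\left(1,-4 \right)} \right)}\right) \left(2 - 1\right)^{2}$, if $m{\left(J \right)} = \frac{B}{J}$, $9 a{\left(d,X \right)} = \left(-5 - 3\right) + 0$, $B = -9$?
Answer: $- \frac{1031}{8} \approx -128.88$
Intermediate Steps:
$a{\left(d,X \right)} = - \frac{8}{9}$ ($a{\left(d,X \right)} = \frac{\left(-5 - 3\right) + 0}{9} = \frac{-8 + 0}{9} = \frac{1}{9} \left(-8\right) = - \frac{8}{9}$)
$m{\left(J \right)} = - \frac{9}{J}$
$\left(-139 + m{\left(a{\left(1,-4 \right)} \right)}\right) \left(2 - 1\right)^{2} = \left(-139 - \frac{9}{- \frac{8}{9}}\right) \left(2 - 1\right)^{2} = \left(-139 - - \frac{81}{8}\right) 1^{2} = \left(-139 + \frac{81}{8}\right) 1 = \left(- \frac{1031}{8}\right) 1 = - \frac{1031}{8}$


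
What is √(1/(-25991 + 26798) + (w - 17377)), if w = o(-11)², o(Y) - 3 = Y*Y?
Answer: I*√1303148442/807 ≈ 44.733*I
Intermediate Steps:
o(Y) = 3 + Y² (o(Y) = 3 + Y*Y = 3 + Y²)
w = 15376 (w = (3 + (-11)²)² = (3 + 121)² = 124² = 15376)
√(1/(-25991 + 26798) + (w - 17377)) = √(1/(-25991 + 26798) + (15376 - 17377)) = √(1/807 - 2001) = √(-1614806/807) = I*√1303148442/807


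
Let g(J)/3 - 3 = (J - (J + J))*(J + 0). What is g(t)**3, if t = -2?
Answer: -27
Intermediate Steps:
g(J) = 9 - 3*J**2 (g(J) = 9 + 3*((J - (J + J))*(J + 0)) = 9 + 3*((J - 2*J)*J) = 9 + 3*((-J)*J) = 9 + 3*(-J**2) = 9 - 3*J**2)
g(t)**3 = (9 - 3*(-2)**2)**3 = (9 - 3*4)**3 = (9 - 12)**3 = (-3)**3 = -27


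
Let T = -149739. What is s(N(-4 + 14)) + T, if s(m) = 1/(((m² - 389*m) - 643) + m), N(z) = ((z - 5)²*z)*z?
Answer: -790525637822/5279357 ≈ -1.4974e+5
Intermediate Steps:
N(z) = z²*(-5 + z)² (N(z) = ((-5 + z)²*z)*z = (z*(-5 + z)²)*z = z²*(-5 + z)²)
s(m) = 1/(-643 + m² - 388*m) (s(m) = 1/((-643 + m² - 389*m) + m) = 1/(-643 + m² - 388*m))
s(N(-4 + 14)) + T = 1/(-643 + ((-4 + 14)²*(-5 + (-4 + 14))²)² - 388*(-4 + 14)²*(-5 + (-4 + 14))²) - 149739 = 1/(-643 + (10²*(-5 + 10)²)² - 388*10²*(-5 + 10)²) - 149739 = 1/(-643 + (100*5²)² - 38800*5²) - 149739 = 1/(-643 + (100*25)² - 38800*25) - 149739 = 1/(-643 + 2500² - 388*2500) - 149739 = 1/(-643 + 6250000 - 970000) - 149739 = 1/5279357 - 149739 = -790525637822/5279357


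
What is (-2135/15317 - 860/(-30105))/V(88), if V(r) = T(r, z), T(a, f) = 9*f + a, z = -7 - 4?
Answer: 10220311/1014460227 ≈ 0.010075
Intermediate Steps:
z = -11
T(a, f) = a + 9*f
V(r) = -99 + r (V(r) = r + 9*(-11) = r - 99 = -99 + r)
(-2135/15317 - 860/(-30105))/V(88) = (-2135/15317 - 860/(-30105))/(-99 + 88) = (-2135*1/15317 - 860*(-1/30105))/(-11) = (-2135/15317 + 172/6021)*(-1/11) = -10220311/92223657*(-1/11) = 10220311/1014460227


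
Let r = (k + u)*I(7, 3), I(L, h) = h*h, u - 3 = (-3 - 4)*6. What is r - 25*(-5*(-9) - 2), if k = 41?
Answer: -1057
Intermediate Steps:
u = -39 (u = 3 + (-3 - 4)*6 = 3 - 7*6 = 3 - 42 = -39)
I(L, h) = h²
r = 18 (r = (41 - 39)*3² = 2*9 = 18)
r - 25*(-5*(-9) - 2) = 18 - 25*(-5*(-9) - 2) = 18 - 25*(45 - 2) = 18 - 25*43 = 18 - 1*1075 = 18 - 1075 = -1057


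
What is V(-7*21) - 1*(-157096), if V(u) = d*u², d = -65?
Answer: -1247489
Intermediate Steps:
V(u) = -65*u²
V(-7*21) - 1*(-157096) = -65*(-7*21)² - 1*(-157096) = -65*(-147)² + 157096 = -65*21609 + 157096 = -1404585 + 157096 = -1247489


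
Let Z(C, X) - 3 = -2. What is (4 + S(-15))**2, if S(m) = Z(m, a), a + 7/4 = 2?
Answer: 25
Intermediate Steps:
a = 1/4 (a = -7/4 + 2 = 1/4 ≈ 0.25000)
Z(C, X) = 1 (Z(C, X) = 3 - 2 = 1)
S(m) = 1
(4 + S(-15))**2 = (4 + 1)**2 = 5**2 = 25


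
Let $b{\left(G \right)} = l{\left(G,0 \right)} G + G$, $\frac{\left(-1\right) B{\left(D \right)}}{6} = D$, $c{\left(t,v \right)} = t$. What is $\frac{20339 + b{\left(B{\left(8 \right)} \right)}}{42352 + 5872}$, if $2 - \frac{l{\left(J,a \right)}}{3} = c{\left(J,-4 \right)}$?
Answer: $\frac{13091}{48224} \approx 0.27146$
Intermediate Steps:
$B{\left(D \right)} = - 6 D$
$l{\left(J,a \right)} = 6 - 3 J$
$b{\left(G \right)} = G + G \left(6 - 3 G\right)$ ($b{\left(G \right)} = \left(6 - 3 G\right) G + G = G \left(6 - 3 G\right) + G = G + G \left(6 - 3 G\right)$)
$\frac{20339 + b{\left(B{\left(8 \right)} \right)}}{42352 + 5872} = \frac{20339 + \left(-6\right) 8 \left(7 - 3 \left(\left(-6\right) 8\right)\right)}{42352 + 5872} = \frac{20339 - 48 \left(7 - -144\right)}{48224} = \left(20339 - 48 \left(7 + 144\right)\right) \frac{1}{48224} = \left(20339 - 7248\right) \frac{1}{48224} = 13091 \cdot \frac{1}{48224} = \frac{13091}{48224}$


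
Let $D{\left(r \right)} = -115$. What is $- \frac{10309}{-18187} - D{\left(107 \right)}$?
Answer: $\frac{161678}{1399} \approx 115.57$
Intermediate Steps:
$- \frac{10309}{-18187} - D{\left(107 \right)} = - \frac{10309}{-18187} - -115 = \left(-10309\right) \left(- \frac{1}{18187}\right) + 115 = \frac{793}{1399} + 115 = \frac{161678}{1399}$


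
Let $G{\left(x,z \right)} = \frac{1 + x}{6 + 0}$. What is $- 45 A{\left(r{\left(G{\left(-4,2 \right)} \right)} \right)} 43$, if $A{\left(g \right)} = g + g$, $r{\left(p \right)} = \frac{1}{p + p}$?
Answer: $3870$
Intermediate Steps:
$G{\left(x,z \right)} = \frac{1}{6} + \frac{x}{6}$ ($G{\left(x,z \right)} = \frac{1 + x}{6} = \left(1 + x\right) \frac{1}{6} = \frac{1}{6} + \frac{x}{6}$)
$r{\left(p \right)} = \frac{1}{2 p}$
$A{\left(g \right)} = 2 g$
$- 45 A{\left(r{\left(G{\left(-4,2 \right)} \right)} \right)} 43 = - 45 \cdot 2 \frac{1}{2 \left(\frac{1}{6} + \frac{1}{6} \left(-4\right)\right)} 43 = - 45 \cdot 2 \frac{1}{2 \left(\frac{1}{6} - \frac{2}{3}\right)} 43 = - 45 \cdot 2 \frac{1}{2 \left(- \frac{1}{2}\right)} 43 = - 45 \cdot 2 \cdot \frac{1}{2} \left(-2\right) 43 = - 45 \cdot 2 \left(-1\right) 43 = \left(-45\right) \left(-2\right) 43 = 90 \cdot 43 = 3870$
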